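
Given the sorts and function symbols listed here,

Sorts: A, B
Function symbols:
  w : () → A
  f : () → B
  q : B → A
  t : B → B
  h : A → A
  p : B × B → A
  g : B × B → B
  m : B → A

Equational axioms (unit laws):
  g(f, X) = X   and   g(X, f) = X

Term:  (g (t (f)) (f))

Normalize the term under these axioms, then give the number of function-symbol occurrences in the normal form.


1. (g (t (f)) (f))  →  (t (f))
normal form: (t (f))

size = 2


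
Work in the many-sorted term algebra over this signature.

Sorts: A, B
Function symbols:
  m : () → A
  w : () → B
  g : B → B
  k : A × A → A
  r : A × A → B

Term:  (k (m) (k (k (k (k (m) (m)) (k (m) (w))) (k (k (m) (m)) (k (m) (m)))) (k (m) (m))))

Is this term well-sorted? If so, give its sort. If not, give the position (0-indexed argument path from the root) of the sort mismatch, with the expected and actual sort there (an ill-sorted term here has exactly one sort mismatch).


ill-sorted at position [1, 0, 0, 1, 1]: expected A, got B

  (m) : A
          (m) : A
          (m) : A
        (k (m) (m)) : A
          (m) : A
          (w) : B
        (k (m) (w)) : ✗ arg 1 at [1, 0, 0, 1, 1] has sort B, expected A
          (m) : A
          (m) : A
        (k (m) (m)) : A
          (m) : A
          (m) : A
        (k (m) (m)) : A
      (k (k (m) (m)) (k (m) (m))) : A
      (m) : A
      (m) : A
    (k (m) (m)) : A


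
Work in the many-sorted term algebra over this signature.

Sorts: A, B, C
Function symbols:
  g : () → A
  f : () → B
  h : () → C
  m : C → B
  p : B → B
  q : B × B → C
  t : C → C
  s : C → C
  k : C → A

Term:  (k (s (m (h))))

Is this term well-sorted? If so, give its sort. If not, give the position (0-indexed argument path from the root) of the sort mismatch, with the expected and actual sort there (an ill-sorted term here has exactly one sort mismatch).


      (h) : C
    (m (h)) : B
  (s (m (h))) : ✗ arg 0 at [0, 0] has sort B, expected C

ill-sorted at position [0, 0]: expected C, got B


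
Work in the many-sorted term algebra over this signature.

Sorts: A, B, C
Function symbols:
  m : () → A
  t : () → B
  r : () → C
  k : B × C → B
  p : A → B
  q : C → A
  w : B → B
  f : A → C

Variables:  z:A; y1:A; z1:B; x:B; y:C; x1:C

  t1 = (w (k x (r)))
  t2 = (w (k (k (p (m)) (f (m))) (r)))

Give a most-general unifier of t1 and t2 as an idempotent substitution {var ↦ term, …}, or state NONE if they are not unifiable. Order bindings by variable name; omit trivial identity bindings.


{x ↦ (k (p (m)) (f (m)))}


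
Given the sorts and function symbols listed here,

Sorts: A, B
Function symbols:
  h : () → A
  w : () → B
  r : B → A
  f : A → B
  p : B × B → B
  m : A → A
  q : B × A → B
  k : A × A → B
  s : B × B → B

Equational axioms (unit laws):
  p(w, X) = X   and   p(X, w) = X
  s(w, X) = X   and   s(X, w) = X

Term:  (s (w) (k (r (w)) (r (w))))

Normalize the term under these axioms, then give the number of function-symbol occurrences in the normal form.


1. (s (w) (k (r (w)) (r (w))))  →  (k (r (w)) (r (w)))
normal form: (k (r (w)) (r (w)))

size = 5


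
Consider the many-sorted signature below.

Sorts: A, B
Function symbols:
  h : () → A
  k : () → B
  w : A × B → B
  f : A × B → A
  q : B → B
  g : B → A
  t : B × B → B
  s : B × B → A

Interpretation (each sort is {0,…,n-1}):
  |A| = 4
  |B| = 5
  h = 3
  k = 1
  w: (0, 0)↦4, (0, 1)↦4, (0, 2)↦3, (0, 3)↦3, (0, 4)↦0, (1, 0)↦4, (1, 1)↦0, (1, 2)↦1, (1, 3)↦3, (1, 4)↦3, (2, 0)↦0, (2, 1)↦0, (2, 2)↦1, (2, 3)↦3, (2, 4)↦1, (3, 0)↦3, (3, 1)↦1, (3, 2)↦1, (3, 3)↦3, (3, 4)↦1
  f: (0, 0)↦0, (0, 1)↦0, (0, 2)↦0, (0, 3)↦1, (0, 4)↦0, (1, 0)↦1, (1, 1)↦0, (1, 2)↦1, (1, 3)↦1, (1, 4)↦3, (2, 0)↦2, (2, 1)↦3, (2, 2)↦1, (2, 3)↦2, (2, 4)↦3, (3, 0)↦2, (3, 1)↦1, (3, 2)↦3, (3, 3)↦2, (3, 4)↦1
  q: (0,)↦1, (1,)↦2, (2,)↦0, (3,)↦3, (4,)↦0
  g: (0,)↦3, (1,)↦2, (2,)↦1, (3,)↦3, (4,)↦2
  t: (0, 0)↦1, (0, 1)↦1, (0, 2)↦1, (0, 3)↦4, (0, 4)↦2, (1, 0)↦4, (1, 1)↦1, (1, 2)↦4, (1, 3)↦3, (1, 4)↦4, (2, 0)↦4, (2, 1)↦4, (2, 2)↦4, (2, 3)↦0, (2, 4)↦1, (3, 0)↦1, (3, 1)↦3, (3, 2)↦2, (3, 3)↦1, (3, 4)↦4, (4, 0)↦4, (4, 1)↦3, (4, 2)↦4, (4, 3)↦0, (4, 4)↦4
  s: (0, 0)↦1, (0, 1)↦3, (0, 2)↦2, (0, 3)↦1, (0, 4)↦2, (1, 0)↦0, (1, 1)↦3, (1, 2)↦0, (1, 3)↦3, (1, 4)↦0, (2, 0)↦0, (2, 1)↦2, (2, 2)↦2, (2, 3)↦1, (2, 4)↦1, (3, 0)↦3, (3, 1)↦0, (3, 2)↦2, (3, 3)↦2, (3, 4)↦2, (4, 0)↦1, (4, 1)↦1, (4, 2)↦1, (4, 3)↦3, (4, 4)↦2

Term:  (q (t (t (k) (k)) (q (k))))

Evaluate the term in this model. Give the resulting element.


  k = 1
  k = 1
  (t (k) (k)) = t(1, 1) = 1
  k = 1
  (q (k)) = q(1,) = 2
  (t (t (k) (k)) (q (k))) = t(1, 2) = 4
  (q (t (t (k) (k)) (q (k)))) = q(4,) = 0

value = 0


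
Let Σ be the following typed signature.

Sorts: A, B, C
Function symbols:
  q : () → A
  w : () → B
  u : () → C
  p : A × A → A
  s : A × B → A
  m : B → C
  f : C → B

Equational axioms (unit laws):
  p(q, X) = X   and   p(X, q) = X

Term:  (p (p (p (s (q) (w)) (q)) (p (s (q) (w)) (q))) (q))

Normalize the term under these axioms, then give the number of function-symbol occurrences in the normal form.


1. (p (p (p (s (q) (w)) (q)) (p (s (q) (w)) (q))) (q))  →  (p (p (s (q) (w)) (q)) (p (s (q) (w)) (q)))
2. (p (p (s (q) (w)) (q)) (p (s (q) (w)) (q)))  →  (p (s (q) (w)) (p (s (q) (w)) (q)))
3. (p (s (q) (w)) (p (s (q) (w)) (q)))  →  (p (s (q) (w)) (s (q) (w)))
normal form: (p (s (q) (w)) (s (q) (w)))

size = 7


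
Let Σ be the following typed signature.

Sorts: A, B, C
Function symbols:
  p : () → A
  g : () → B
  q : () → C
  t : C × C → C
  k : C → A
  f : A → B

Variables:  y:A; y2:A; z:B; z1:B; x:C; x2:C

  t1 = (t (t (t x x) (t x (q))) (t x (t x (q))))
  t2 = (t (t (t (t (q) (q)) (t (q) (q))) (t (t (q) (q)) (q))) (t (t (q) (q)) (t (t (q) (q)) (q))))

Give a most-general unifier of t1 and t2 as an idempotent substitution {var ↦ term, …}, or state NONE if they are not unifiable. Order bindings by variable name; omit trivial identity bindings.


{x ↦ (t (q) (q))}


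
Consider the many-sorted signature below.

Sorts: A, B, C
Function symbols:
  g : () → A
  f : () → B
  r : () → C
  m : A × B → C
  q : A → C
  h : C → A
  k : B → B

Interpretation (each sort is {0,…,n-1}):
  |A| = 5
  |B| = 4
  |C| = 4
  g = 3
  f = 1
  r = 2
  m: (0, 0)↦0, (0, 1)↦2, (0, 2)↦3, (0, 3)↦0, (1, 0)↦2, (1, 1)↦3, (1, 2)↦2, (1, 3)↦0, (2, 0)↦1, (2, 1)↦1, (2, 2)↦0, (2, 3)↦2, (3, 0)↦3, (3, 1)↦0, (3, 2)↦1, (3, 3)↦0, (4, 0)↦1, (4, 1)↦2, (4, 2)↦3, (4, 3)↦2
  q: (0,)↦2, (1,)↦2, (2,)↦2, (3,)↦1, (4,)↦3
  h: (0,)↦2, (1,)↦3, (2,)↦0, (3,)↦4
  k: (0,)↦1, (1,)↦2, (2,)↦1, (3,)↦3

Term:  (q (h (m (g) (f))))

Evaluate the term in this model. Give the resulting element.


value = 2

  g = 3
  f = 1
  (m (g) (f)) = m(3, 1) = 0
  (h (m (g) (f))) = h(0,) = 2
  (q (h (m (g) (f)))) = q(2,) = 2


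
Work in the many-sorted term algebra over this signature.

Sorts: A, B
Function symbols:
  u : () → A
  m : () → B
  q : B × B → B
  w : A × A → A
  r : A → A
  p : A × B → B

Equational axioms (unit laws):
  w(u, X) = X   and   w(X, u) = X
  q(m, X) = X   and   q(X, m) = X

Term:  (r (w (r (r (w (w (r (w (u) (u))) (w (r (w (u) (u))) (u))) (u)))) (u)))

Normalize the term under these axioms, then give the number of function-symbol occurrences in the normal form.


1. (r (w (r (r (w (w (r (w (u) (u))) (w (r (w (u) (u))) (u))) (u)))) (u)))  →  (r (r (r (w (w (r (w (u) (u))) (w (r (w (u) (u))) (u))) (u)))))
2. (r (r (r (w (w (r (w (u) (u))) (w (r (w (u) (u))) (u))) (u)))))  →  (r (r (r (w (r (w (u) (u))) (w (r (w (u) (u))) (u))))))
3. (r (r (r (w (r (w (u) (u))) (w (r (w (u) (u))) (u))))))  →  (r (r (r (w (r (u)) (w (r (w (u) (u))) (u))))))
4. (r (r (r (w (r (u)) (w (r (w (u) (u))) (u))))))  →  (r (r (r (w (r (u)) (r (w (u) (u)))))))
5. (r (r (r (w (r (u)) (r (w (u) (u)))))))  →  (r (r (r (w (r (u)) (r (u))))))
normal form: (r (r (r (w (r (u)) (r (u))))))

size = 8


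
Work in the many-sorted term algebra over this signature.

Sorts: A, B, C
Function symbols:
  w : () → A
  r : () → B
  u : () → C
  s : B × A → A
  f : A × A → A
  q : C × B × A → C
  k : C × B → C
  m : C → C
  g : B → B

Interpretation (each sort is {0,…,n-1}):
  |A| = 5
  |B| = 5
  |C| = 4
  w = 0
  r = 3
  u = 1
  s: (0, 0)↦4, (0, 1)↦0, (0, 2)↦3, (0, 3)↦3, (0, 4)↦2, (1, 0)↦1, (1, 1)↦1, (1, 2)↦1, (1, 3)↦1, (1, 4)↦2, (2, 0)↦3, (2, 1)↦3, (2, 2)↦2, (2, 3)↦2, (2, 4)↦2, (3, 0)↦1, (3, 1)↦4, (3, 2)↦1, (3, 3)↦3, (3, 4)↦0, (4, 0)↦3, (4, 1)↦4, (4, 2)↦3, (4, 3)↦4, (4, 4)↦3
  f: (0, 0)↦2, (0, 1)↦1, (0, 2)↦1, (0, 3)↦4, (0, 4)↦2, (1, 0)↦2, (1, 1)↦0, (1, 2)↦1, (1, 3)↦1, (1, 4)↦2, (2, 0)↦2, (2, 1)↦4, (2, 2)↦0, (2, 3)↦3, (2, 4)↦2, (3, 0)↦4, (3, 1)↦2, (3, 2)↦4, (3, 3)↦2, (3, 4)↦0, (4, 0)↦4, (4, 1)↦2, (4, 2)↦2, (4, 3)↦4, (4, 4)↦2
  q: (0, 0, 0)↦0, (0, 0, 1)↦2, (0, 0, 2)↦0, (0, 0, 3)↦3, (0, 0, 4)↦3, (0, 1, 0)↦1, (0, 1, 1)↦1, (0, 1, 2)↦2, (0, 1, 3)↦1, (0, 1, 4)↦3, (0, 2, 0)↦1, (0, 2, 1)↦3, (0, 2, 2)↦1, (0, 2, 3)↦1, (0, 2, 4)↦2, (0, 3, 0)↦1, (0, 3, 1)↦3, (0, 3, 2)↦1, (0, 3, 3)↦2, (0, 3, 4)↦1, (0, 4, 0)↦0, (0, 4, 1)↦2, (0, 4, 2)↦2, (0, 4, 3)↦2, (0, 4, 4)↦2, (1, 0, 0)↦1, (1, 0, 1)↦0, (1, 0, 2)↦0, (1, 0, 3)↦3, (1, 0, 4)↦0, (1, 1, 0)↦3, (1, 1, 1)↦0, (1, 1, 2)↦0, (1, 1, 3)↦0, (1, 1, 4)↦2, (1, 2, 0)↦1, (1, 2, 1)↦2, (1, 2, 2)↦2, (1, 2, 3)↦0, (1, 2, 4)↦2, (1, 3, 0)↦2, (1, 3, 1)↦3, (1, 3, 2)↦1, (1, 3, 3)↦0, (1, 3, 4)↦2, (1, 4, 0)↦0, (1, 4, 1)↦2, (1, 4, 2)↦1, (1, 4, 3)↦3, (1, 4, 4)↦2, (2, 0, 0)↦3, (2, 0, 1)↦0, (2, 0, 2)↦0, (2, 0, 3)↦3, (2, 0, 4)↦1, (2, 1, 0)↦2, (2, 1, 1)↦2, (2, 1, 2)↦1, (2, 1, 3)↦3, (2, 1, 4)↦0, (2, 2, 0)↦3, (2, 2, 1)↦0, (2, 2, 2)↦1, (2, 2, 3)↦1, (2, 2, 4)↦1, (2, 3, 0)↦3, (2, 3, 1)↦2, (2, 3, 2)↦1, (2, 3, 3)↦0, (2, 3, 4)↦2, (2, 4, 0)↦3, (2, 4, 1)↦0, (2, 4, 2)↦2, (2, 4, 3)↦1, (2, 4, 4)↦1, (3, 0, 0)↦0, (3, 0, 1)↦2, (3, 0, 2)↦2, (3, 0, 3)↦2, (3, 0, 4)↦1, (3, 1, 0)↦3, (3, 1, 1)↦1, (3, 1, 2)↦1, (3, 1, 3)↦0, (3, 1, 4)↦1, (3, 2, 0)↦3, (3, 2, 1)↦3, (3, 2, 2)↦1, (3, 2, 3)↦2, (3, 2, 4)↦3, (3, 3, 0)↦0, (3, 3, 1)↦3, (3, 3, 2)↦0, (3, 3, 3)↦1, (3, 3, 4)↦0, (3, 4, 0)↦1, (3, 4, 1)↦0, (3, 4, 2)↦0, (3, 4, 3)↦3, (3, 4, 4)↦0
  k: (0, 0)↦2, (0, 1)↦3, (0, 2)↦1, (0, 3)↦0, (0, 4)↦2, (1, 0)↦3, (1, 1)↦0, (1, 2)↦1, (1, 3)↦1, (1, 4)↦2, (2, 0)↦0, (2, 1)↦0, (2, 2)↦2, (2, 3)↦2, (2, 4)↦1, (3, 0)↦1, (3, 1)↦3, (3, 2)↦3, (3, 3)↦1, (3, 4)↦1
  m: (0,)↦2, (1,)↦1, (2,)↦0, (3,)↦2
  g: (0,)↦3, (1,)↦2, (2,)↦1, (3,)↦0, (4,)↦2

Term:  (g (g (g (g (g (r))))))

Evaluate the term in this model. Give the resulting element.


  r = 3
  (g (r)) = g(3,) = 0
  (g (g (r))) = g(0,) = 3
  (g (g (g (r)))) = g(3,) = 0
  (g (g (g (g (r))))) = g(0,) = 3
  (g (g (g (g (g (r)))))) = g(3,) = 0

value = 0


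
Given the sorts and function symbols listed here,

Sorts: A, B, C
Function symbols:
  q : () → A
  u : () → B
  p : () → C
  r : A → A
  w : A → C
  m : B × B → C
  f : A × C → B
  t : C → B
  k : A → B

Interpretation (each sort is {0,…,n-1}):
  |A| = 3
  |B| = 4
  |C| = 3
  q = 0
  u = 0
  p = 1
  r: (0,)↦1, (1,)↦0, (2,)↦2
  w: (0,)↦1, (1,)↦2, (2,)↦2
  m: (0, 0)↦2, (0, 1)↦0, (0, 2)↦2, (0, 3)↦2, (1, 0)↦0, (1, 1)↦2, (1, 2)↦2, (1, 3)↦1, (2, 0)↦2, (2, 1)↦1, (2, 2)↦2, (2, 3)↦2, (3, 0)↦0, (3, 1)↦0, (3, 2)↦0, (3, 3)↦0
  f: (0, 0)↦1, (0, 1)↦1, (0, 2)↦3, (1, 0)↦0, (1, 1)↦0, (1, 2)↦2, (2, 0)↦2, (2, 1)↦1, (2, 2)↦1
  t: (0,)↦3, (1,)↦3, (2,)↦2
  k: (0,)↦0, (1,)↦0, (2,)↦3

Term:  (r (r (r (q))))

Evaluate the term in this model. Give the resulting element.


  q = 0
  (r (q)) = r(0,) = 1
  (r (r (q))) = r(1,) = 0
  (r (r (r (q)))) = r(0,) = 1

value = 1


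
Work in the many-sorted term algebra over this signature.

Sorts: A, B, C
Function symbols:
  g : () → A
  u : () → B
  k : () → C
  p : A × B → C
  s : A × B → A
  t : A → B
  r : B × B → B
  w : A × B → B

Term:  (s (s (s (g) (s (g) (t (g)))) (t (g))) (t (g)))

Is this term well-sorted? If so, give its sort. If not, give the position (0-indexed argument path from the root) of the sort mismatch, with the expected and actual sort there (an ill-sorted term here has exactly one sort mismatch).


ill-sorted at position [0, 0, 1]: expected B, got A

      (g) : A
        (g) : A
          (g) : A
        (t (g)) : B
      (s (g) (t (g))) : A
    (s (g) (s (g) (t (g)))) : ✗ arg 1 at [0, 0, 1] has sort A, expected B
      (g) : A
    (t (g)) : B
    (g) : A
  (t (g)) : B


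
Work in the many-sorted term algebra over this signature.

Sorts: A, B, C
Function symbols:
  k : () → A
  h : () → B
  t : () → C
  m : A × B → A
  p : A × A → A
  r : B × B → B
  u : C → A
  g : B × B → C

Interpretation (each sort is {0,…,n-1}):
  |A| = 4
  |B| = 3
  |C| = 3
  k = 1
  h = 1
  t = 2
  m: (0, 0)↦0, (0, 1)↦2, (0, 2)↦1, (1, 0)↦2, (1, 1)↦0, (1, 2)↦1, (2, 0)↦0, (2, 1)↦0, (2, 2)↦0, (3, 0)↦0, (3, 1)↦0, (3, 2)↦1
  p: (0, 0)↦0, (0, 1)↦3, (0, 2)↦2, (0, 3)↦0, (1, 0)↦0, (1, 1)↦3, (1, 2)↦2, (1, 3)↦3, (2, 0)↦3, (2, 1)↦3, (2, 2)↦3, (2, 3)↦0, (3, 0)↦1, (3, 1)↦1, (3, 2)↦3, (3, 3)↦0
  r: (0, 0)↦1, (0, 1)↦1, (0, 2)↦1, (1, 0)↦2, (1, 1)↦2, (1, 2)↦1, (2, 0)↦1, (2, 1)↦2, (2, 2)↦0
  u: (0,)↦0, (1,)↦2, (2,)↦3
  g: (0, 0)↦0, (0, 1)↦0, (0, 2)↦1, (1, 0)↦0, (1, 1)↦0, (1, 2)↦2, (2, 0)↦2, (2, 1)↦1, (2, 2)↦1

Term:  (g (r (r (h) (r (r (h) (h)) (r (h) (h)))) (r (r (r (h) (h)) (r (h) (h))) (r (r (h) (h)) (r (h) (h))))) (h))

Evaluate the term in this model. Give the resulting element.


  h = 1
  h = 1
  h = 1
  (r (h) (h)) = r(1, 1) = 2
  h = 1
  h = 1
  (r (h) (h)) = r(1, 1) = 2
  (r (r (h) (h)) (r (h) (h))) = r(2, 2) = 0
  (r (h) (r (r (h) (h)) (r (h) (h)))) = r(1, 0) = 2
  h = 1
  h = 1
  (r (h) (h)) = r(1, 1) = 2
  h = 1
  h = 1
  (r (h) (h)) = r(1, 1) = 2
  (r (r (h) (h)) (r (h) (h))) = r(2, 2) = 0
  h = 1
  h = 1
  (r (h) (h)) = r(1, 1) = 2
  h = 1
  h = 1
  (r (h) (h)) = r(1, 1) = 2
  (r (r (h) (h)) (r (h) (h))) = r(2, 2) = 0
  (r (r (r (h) (h)) (r (h) (h))) (r (r (h) (h)) (r (h) (h)))) = r(0, 0) = 1
  (r (r (h) (r (r (h) (h)) (r (h) (h)))) (r (r (r (h) (h)) (r (h) (h))) (r (r (h) (h)) (r (h) (h))))) = r(2, 1) = 2
  h = 1
  (g (r (r (h) (r (r (h) (h)) (r (h) (h)))) (r (r (r (h) (h)) (r (h) (h))) (r (r (h) (h)) (r (h) (h))))) (h)) = g(2, 1) = 1

value = 1


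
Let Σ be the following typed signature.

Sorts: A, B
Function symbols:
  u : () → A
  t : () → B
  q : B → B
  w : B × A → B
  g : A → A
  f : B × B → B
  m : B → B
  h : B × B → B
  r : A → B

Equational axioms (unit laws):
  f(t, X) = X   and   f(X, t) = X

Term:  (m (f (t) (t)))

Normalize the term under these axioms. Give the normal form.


normal form = (m (t))

1. (m (f (t) (t)))  →  (m (t))


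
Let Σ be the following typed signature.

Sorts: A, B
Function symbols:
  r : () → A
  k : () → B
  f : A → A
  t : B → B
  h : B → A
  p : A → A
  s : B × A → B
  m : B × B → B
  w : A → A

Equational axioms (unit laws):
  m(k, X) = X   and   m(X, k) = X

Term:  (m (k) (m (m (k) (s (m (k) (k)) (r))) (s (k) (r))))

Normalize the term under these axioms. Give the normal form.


1. (m (k) (m (m (k) (s (m (k) (k)) (r))) (s (k) (r))))  →  (m (m (k) (s (m (k) (k)) (r))) (s (k) (r)))
2. (m (m (k) (s (m (k) (k)) (r))) (s (k) (r)))  →  (m (s (m (k) (k)) (r)) (s (k) (r)))
3. (m (s (m (k) (k)) (r)) (s (k) (r)))  →  (m (s (k) (r)) (s (k) (r)))

normal form = (m (s (k) (r)) (s (k) (r)))


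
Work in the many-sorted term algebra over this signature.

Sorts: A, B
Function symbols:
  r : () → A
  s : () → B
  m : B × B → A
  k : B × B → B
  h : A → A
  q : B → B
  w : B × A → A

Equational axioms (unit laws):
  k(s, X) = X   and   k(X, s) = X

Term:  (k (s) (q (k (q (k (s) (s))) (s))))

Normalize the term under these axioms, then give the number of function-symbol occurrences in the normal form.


1. (k (s) (q (k (q (k (s) (s))) (s))))  →  (q (k (q (k (s) (s))) (s)))
2. (q (k (q (k (s) (s))) (s)))  →  (q (q (k (s) (s))))
3. (q (q (k (s) (s))))  →  (q (q (s)))
normal form: (q (q (s)))

size = 3


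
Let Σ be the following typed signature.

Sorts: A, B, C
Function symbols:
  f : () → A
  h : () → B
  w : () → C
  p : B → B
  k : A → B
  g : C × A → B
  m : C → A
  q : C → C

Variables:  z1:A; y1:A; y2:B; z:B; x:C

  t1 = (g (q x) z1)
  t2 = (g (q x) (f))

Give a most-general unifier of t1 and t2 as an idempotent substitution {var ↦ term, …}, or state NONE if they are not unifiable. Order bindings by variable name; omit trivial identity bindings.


{z1 ↦ (f)}


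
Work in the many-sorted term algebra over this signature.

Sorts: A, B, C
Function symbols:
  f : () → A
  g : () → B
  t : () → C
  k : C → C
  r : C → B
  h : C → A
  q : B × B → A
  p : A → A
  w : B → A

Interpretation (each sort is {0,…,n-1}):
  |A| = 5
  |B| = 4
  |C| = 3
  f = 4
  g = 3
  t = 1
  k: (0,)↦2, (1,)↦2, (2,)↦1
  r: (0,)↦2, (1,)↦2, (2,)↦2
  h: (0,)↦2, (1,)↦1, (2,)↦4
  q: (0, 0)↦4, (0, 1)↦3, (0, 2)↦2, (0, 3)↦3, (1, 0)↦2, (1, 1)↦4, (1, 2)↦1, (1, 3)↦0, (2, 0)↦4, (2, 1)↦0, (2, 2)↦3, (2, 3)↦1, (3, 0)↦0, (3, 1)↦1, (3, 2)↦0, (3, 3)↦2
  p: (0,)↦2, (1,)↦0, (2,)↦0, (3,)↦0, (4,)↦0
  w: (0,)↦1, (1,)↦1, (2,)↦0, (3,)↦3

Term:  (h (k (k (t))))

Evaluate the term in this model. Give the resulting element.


value = 1

  t = 1
  (k (t)) = k(1,) = 2
  (k (k (t))) = k(2,) = 1
  (h (k (k (t)))) = h(1,) = 1


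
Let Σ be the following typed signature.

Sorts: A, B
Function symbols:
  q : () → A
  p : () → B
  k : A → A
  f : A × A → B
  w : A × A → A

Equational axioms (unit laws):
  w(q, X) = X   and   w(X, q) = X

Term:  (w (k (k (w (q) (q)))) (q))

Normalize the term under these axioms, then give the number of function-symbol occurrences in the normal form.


1. (w (k (k (w (q) (q)))) (q))  →  (k (k (w (q) (q))))
2. (k (k (w (q) (q))))  →  (k (k (q)))
normal form: (k (k (q)))

size = 3


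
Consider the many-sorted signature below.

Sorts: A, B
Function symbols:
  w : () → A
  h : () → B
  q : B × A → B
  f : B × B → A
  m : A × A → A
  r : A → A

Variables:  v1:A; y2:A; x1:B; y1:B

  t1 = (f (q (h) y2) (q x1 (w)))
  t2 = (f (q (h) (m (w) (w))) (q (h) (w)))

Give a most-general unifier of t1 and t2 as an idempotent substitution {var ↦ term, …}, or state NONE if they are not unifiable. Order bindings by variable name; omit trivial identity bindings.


{x1 ↦ (h), y2 ↦ (m (w) (w))}


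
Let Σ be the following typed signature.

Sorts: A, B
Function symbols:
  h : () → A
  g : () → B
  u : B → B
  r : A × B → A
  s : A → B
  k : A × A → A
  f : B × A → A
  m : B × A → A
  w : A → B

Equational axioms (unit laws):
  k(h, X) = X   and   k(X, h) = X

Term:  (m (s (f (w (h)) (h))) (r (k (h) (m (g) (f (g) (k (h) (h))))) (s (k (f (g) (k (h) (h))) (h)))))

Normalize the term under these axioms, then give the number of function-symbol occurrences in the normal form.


1. (m (s (f (w (h)) (h))) (r (k (h) (m (g) (f (g) (k (h) (h))))) (s (k (f (g) (k (h) (h))) (h)))))  →  (m (s (f (w (h)) (h))) (r (m (g) (f (g) (k (h) (h)))) (s (k (f (g) (k (h) (h))) (h)))))
2. (m (s (f (w (h)) (h))) (r (m (g) (f (g) (k (h) (h)))) (s (k (f (g) (k (h) (h))) (h)))))  →  (m (s (f (w (h)) (h))) (r (m (g) (f (g) (h))) (s (k (f (g) (k (h) (h))) (h)))))
3. (m (s (f (w (h)) (h))) (r (m (g) (f (g) (h))) (s (k (f (g) (k (h) (h))) (h)))))  →  (m (s (f (w (h)) (h))) (r (m (g) (f (g) (h))) (s (f (g) (k (h) (h))))))
4. (m (s (f (w (h)) (h))) (r (m (g) (f (g) (h))) (s (f (g) (k (h) (h))))))  →  (m (s (f (w (h)) (h))) (r (m (g) (f (g) (h))) (s (f (g) (h)))))
normal form: (m (s (f (w (h)) (h))) (r (m (g) (f (g) (h))) (s (f (g) (h)))))

size = 16


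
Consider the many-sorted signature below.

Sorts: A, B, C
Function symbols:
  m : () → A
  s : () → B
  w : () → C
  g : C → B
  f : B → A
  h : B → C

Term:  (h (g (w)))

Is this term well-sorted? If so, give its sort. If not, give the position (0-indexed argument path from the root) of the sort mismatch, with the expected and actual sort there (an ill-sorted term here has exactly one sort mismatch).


    (w) : C
  (g (w)) : B
(h (g (w))) : C

well-sorted; sort = C


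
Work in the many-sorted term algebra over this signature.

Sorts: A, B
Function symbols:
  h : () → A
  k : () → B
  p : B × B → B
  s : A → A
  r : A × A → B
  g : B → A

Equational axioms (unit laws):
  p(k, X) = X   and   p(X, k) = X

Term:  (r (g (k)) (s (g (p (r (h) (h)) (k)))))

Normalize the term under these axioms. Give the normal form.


normal form = (r (g (k)) (s (g (r (h) (h)))))

1. (r (g (k)) (s (g (p (r (h) (h)) (k)))))  →  (r (g (k)) (s (g (r (h) (h)))))


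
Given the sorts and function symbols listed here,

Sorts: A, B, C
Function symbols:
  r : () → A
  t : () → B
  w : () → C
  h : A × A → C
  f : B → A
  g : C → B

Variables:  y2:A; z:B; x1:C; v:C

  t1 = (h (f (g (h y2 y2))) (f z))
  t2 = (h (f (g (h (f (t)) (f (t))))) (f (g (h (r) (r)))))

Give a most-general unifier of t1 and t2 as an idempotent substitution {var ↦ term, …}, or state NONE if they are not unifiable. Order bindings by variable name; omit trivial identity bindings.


{y2 ↦ (f (t)), z ↦ (g (h (r) (r)))}


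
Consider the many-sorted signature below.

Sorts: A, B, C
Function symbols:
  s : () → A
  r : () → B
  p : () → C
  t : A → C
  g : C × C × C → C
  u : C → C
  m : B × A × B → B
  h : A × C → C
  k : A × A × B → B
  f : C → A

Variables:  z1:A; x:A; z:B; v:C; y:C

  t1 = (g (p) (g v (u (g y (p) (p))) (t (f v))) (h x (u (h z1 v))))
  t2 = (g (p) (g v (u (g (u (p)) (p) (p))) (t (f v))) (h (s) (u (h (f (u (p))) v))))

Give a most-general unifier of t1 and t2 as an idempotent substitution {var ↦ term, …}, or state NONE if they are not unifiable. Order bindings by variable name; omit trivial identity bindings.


{x ↦ (s), y ↦ (u (p)), z1 ↦ (f (u (p)))}


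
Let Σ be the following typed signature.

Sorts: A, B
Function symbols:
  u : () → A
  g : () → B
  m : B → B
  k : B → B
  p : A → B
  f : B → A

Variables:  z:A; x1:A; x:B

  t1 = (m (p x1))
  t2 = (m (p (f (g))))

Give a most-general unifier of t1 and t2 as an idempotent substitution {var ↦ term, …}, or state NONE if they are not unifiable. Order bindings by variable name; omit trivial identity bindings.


{x1 ↦ (f (g))}


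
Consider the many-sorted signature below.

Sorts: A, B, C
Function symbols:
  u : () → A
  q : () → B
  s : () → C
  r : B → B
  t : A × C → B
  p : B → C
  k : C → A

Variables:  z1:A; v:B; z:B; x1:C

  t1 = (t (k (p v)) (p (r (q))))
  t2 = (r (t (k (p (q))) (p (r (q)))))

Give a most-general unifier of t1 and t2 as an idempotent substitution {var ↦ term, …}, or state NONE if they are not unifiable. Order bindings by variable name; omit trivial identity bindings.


head clash or occurs-check failure — not unifiable

NONE (not unifiable)


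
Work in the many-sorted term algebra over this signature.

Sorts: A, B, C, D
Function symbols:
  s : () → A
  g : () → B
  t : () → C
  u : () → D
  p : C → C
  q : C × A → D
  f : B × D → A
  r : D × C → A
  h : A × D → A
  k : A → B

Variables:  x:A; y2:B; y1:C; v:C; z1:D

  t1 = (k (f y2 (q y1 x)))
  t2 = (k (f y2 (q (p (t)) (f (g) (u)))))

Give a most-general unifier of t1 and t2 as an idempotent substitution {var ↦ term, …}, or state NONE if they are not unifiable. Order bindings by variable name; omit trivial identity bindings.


{x ↦ (f (g) (u)), y1 ↦ (p (t))}


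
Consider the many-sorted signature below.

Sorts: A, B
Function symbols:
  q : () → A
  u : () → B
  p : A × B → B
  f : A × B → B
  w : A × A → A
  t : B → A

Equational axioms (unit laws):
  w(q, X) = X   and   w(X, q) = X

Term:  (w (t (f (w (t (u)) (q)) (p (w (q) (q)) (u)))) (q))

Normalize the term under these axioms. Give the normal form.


1. (w (t (f (w (t (u)) (q)) (p (w (q) (q)) (u)))) (q))  →  (t (f (w (t (u)) (q)) (p (w (q) (q)) (u))))
2. (t (f (w (t (u)) (q)) (p (w (q) (q)) (u))))  →  (t (f (t (u)) (p (w (q) (q)) (u))))
3. (t (f (t (u)) (p (w (q) (q)) (u))))  →  (t (f (t (u)) (p (q) (u))))

normal form = (t (f (t (u)) (p (q) (u))))


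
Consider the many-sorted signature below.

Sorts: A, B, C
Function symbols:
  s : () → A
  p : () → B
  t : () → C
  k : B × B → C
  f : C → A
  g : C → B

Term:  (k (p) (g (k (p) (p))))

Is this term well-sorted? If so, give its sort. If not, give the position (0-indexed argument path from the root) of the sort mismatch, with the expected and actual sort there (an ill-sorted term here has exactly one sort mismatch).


  (p) : B
      (p) : B
      (p) : B
    (k (p) (p)) : C
  (g (k (p) (p))) : B
(k (p) (g (k (p) (p)))) : C

well-sorted; sort = C


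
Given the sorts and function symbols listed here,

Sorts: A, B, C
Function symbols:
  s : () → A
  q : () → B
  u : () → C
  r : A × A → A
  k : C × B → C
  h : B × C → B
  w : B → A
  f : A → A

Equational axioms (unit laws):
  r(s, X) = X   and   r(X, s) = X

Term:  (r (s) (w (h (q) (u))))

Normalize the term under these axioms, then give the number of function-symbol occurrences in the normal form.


1. (r (s) (w (h (q) (u))))  →  (w (h (q) (u)))
normal form: (w (h (q) (u)))

size = 4


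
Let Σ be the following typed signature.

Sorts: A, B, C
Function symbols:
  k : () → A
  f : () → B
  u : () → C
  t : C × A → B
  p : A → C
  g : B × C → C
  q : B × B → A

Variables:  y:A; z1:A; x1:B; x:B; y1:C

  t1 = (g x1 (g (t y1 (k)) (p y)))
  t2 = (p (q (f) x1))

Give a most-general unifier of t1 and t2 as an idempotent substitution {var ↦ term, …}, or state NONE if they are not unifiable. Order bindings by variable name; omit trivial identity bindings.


NONE (not unifiable)

head clash or occurs-check failure — not unifiable


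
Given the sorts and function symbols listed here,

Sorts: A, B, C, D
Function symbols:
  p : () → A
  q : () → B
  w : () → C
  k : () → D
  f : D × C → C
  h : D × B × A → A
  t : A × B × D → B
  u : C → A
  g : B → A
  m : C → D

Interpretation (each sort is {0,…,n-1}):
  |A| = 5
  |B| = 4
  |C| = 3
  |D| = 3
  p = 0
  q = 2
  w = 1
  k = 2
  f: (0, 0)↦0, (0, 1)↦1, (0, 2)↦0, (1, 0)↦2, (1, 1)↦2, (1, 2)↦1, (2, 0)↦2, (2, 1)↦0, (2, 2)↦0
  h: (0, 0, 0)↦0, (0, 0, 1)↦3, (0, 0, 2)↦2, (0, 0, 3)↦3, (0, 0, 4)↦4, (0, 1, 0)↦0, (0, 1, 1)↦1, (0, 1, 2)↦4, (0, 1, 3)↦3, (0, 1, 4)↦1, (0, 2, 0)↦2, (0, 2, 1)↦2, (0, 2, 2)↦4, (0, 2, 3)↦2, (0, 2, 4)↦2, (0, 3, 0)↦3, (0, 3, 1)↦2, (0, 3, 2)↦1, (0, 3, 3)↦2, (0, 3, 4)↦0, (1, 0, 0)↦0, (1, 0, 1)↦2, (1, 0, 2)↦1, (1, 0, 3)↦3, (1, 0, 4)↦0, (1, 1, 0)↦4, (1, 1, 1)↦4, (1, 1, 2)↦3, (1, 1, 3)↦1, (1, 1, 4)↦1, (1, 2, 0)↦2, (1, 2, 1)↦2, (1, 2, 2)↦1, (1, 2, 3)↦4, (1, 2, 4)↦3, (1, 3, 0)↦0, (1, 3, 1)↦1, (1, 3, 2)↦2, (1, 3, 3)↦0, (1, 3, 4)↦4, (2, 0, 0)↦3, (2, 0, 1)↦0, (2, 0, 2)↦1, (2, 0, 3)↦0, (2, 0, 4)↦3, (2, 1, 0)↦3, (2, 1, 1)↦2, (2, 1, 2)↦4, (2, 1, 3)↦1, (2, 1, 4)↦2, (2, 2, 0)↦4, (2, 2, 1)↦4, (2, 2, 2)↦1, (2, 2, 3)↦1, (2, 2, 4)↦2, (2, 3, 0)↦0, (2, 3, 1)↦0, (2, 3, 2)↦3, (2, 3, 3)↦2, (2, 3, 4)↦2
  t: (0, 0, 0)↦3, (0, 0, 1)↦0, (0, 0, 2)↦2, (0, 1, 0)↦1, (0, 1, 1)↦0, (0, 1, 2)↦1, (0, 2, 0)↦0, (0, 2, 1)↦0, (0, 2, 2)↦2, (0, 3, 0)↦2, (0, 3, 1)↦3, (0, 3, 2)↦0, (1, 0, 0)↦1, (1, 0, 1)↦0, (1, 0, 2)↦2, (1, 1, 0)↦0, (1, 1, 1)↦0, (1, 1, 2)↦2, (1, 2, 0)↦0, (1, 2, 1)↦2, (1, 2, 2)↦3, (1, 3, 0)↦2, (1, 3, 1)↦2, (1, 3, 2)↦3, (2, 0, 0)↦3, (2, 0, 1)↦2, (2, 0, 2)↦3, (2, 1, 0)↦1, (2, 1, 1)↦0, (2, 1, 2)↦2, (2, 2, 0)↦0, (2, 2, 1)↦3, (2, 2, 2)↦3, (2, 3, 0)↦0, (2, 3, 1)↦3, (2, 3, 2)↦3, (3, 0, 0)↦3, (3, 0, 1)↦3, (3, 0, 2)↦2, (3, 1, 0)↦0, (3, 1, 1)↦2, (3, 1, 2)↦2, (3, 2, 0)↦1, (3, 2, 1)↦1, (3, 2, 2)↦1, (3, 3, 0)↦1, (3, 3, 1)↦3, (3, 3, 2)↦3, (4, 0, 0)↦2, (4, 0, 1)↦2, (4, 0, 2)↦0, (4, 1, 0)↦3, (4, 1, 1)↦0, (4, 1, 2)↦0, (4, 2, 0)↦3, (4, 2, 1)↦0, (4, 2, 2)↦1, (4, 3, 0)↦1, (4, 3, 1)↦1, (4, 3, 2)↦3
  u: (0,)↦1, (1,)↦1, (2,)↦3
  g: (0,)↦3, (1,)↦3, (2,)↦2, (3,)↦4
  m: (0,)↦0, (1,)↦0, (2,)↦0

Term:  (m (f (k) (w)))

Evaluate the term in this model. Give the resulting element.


  k = 2
  w = 1
  (f (k) (w)) = f(2, 1) = 0
  (m (f (k) (w))) = m(0,) = 0

value = 0


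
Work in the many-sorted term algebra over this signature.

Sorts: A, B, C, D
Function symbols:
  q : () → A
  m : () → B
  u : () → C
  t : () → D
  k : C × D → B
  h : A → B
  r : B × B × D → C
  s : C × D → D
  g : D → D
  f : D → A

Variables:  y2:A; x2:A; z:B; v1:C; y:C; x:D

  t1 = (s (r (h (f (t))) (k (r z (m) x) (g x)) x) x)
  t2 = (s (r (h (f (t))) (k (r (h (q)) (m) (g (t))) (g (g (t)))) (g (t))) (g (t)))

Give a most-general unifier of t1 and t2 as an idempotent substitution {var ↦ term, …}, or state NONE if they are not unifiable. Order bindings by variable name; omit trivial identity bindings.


{x ↦ (g (t)), z ↦ (h (q))}


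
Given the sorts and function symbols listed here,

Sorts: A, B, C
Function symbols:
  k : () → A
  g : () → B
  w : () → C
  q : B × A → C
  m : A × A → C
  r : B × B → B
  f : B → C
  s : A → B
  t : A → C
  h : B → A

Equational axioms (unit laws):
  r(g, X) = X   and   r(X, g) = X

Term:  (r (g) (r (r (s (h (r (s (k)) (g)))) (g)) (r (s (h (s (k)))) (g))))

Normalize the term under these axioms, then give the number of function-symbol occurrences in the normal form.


1. (r (g) (r (r (s (h (r (s (k)) (g)))) (g)) (r (s (h (s (k)))) (g))))  →  (r (r (s (h (r (s (k)) (g)))) (g)) (r (s (h (s (k)))) (g)))
2. (r (r (s (h (r (s (k)) (g)))) (g)) (r (s (h (s (k)))) (g)))  →  (r (s (h (r (s (k)) (g)))) (r (s (h (s (k)))) (g)))
3. (r (s (h (r (s (k)) (g)))) (r (s (h (s (k)))) (g)))  →  (r (s (h (s (k)))) (r (s (h (s (k)))) (g)))
4. (r (s (h (s (k)))) (r (s (h (s (k)))) (g)))  →  (r (s (h (s (k)))) (s (h (s (k)))))
normal form: (r (s (h (s (k)))) (s (h (s (k)))))

size = 9


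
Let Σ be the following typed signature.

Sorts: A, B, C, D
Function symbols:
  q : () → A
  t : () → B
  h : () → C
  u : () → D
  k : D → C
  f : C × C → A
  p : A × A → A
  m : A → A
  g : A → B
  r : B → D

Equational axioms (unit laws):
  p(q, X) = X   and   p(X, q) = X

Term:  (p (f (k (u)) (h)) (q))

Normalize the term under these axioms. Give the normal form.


normal form = (f (k (u)) (h))

1. (p (f (k (u)) (h)) (q))  →  (f (k (u)) (h))


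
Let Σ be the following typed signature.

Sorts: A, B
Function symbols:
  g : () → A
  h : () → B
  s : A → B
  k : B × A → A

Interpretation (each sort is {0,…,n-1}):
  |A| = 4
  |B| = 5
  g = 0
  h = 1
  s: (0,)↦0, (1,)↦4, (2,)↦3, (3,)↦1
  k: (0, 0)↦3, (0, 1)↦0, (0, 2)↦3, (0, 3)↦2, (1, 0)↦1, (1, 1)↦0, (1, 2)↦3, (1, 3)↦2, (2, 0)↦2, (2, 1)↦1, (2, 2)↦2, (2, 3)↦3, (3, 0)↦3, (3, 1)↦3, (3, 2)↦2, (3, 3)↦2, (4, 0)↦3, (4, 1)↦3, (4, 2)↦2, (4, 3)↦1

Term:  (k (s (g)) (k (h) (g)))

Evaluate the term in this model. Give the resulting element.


value = 0

  g = 0
  (s (g)) = s(0,) = 0
  h = 1
  g = 0
  (k (h) (g)) = k(1, 0) = 1
  (k (s (g)) (k (h) (g))) = k(0, 1) = 0


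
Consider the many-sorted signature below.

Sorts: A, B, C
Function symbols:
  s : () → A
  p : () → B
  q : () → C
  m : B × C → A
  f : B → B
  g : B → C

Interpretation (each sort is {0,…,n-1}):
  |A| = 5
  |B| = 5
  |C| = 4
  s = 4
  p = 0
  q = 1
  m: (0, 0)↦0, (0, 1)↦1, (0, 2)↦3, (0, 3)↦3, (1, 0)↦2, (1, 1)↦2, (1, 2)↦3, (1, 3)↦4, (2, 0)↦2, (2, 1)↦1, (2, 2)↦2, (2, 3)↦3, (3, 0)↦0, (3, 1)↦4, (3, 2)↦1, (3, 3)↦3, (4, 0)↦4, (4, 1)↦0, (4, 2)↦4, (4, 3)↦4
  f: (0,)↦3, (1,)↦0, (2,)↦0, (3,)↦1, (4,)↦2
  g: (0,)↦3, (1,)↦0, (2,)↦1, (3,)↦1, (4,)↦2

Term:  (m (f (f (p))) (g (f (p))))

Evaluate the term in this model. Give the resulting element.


value = 2

  p = 0
  (f (p)) = f(0,) = 3
  (f (f (p))) = f(3,) = 1
  p = 0
  (f (p)) = f(0,) = 3
  (g (f (p))) = g(3,) = 1
  (m (f (f (p))) (g (f (p)))) = m(1, 1) = 2


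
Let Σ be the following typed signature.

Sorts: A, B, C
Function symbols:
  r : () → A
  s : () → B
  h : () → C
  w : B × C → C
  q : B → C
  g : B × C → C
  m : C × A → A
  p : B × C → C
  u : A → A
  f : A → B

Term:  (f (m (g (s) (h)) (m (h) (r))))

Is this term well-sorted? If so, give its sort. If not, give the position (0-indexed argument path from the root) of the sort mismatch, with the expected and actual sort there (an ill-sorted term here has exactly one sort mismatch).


      (s) : B
      (h) : C
    (g (s) (h)) : C
      (h) : C
      (r) : A
    (m (h) (r)) : A
  (m (g (s) (h)) (m (h) (r))) : A
(f (m (g (s) (h)) (m (h) (r)))) : B

well-sorted; sort = B


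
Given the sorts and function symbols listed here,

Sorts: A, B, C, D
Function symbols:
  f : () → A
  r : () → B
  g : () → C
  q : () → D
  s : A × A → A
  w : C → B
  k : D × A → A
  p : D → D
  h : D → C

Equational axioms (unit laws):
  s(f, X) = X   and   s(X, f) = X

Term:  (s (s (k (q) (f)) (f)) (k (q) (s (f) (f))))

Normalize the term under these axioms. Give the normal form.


normal form = (s (k (q) (f)) (k (q) (f)))

1. (s (s (k (q) (f)) (f)) (k (q) (s (f) (f))))  →  (s (k (q) (f)) (k (q) (s (f) (f))))
2. (s (k (q) (f)) (k (q) (s (f) (f))))  →  (s (k (q) (f)) (k (q) (f)))


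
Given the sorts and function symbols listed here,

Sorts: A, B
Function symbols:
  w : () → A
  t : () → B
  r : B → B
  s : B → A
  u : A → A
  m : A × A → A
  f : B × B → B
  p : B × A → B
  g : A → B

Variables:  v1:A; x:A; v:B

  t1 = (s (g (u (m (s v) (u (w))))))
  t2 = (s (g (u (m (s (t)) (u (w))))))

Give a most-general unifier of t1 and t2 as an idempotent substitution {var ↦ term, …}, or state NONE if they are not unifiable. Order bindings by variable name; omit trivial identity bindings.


{v ↦ (t)}


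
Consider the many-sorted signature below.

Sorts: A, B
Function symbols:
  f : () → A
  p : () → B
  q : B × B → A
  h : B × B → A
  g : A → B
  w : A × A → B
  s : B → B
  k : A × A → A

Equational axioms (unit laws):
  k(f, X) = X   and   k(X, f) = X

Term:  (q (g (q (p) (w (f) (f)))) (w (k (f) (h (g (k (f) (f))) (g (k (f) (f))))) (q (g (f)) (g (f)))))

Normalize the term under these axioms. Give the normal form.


1. (q (g (q (p) (w (f) (f)))) (w (k (f) (h (g (k (f) (f))) (g (k (f) (f))))) (q (g (f)) (g (f)))))  →  (q (g (q (p) (w (f) (f)))) (w (h (g (k (f) (f))) (g (k (f) (f)))) (q (g (f)) (g (f)))))
2. (q (g (q (p) (w (f) (f)))) (w (h (g (k (f) (f))) (g (k (f) (f)))) (q (g (f)) (g (f)))))  →  (q (g (q (p) (w (f) (f)))) (w (h (g (f)) (g (k (f) (f)))) (q (g (f)) (g (f)))))
3. (q (g (q (p) (w (f) (f)))) (w (h (g (f)) (g (k (f) (f)))) (q (g (f)) (g (f)))))  →  (q (g (q (p) (w (f) (f)))) (w (h (g (f)) (g (f))) (q (g (f)) (g (f)))))

normal form = (q (g (q (p) (w (f) (f)))) (w (h (g (f)) (g (f))) (q (g (f)) (g (f)))))


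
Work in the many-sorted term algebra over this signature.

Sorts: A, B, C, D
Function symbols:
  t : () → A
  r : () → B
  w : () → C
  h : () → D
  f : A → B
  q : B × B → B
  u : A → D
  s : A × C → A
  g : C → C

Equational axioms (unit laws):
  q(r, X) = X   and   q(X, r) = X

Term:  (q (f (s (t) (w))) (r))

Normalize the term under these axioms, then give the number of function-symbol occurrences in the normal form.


size = 4

1. (q (f (s (t) (w))) (r))  →  (f (s (t) (w)))
normal form: (f (s (t) (w)))


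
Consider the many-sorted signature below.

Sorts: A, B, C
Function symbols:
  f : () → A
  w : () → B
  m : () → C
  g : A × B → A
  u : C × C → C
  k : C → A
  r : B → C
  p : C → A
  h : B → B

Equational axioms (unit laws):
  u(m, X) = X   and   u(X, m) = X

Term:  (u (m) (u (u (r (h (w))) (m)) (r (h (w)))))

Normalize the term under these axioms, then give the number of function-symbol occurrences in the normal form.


1. (u (m) (u (u (r (h (w))) (m)) (r (h (w)))))  →  (u (u (r (h (w))) (m)) (r (h (w))))
2. (u (u (r (h (w))) (m)) (r (h (w))))  →  (u (r (h (w))) (r (h (w))))
normal form: (u (r (h (w))) (r (h (w))))

size = 7


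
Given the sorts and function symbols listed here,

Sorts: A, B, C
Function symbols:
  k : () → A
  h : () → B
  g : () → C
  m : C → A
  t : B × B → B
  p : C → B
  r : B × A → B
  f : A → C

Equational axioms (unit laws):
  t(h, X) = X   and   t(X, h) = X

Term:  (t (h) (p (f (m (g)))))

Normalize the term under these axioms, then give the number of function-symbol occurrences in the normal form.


1. (t (h) (p (f (m (g)))))  →  (p (f (m (g))))
normal form: (p (f (m (g))))

size = 4


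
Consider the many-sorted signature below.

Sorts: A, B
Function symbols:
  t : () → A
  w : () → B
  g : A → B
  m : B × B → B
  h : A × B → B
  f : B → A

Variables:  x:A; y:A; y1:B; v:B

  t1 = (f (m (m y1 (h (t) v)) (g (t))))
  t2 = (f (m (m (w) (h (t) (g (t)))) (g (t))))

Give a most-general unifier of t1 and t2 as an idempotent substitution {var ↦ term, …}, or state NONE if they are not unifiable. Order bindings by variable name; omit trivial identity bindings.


{v ↦ (g (t)), y1 ↦ (w)}


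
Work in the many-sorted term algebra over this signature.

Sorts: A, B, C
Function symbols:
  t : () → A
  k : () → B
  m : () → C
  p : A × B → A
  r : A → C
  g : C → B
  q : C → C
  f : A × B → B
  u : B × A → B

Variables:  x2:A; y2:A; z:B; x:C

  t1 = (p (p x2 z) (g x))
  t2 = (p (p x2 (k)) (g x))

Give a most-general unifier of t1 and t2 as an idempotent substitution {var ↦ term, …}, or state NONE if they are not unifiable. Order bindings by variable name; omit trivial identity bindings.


{z ↦ (k)}


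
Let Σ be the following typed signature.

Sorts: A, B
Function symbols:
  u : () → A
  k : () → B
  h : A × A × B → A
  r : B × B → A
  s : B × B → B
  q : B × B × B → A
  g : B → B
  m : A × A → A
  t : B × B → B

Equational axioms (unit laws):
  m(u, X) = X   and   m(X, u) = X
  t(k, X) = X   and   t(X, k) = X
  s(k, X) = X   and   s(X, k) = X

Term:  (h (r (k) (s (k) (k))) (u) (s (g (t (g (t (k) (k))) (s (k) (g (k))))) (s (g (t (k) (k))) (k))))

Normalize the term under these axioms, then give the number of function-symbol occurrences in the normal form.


1. (h (r (k) (s (k) (k))) (u) (s (g (t (g (t (k) (k))) (s (k) (g (k))))) (s (g (t (k) (k))) (k))))  →  (h (r (k) (k)) (u) (s (g (t (g (t (k) (k))) (s (k) (g (k))))) (s (g (t (k) (k))) (k))))
2. (h (r (k) (k)) (u) (s (g (t (g (t (k) (k))) (s (k) (g (k))))) (s (g (t (k) (k))) (k))))  →  (h (r (k) (k)) (u) (s (g (t (g (k)) (s (k) (g (k))))) (s (g (t (k) (k))) (k))))
3. (h (r (k) (k)) (u) (s (g (t (g (k)) (s (k) (g (k))))) (s (g (t (k) (k))) (k))))  →  (h (r (k) (k)) (u) (s (g (t (g (k)) (g (k)))) (s (g (t (k) (k))) (k))))
4. (h (r (k) (k)) (u) (s (g (t (g (k)) (g (k)))) (s (g (t (k) (k))) (k))))  →  (h (r (k) (k)) (u) (s (g (t (g (k)) (g (k)))) (g (t (k) (k)))))
5. (h (r (k) (k)) (u) (s (g (t (g (k)) (g (k)))) (g (t (k) (k)))))  →  (h (r (k) (k)) (u) (s (g (t (g (k)) (g (k)))) (g (k))))
normal form: (h (r (k) (k)) (u) (s (g (t (g (k)) (g (k)))) (g (k))))

size = 14


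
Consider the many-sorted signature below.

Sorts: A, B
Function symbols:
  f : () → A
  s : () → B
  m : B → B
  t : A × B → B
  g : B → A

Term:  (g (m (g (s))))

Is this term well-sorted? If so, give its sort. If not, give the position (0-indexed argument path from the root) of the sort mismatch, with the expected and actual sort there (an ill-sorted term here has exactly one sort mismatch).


ill-sorted at position [0, 0]: expected B, got A

      (s) : B
    (g (s)) : A
  (m (g (s))) : ✗ arg 0 at [0, 0] has sort A, expected B
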